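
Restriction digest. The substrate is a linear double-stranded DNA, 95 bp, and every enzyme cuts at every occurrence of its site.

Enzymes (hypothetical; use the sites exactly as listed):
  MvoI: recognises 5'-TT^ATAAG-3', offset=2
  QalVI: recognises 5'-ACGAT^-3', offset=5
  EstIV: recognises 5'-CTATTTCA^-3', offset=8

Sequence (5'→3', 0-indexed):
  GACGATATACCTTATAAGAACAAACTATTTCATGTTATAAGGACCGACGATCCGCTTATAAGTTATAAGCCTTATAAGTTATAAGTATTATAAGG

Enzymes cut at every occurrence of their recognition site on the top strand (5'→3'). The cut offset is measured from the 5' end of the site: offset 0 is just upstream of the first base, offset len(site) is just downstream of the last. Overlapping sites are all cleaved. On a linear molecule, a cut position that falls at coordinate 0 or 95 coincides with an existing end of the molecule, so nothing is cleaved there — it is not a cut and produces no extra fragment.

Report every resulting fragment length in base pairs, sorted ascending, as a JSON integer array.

Per-enzyme occurrences:
  MvoI (TTATAAG, off=2): starts [11, 34, 55, 62, 71, 78, 87] → cuts [13, 36, 57, 64, 73, 80, 89]
  QalVI (ACGAT, off=5): starts [1, 46] → cuts [6, 51]
  EstIV (CTATTTCA, off=8): starts [24] → cuts [32]

Pooled cuts: [6, 13, 32, 36, 51, 57, 64, 73, 80, 89]

Fragment lengths:
  [0,6): 6 bp
  [6,13): 7 bp
  [13,32): 19 bp
  [32,36): 4 bp
  [36,51): 15 bp
  [51,57): 6 bp
  [57,64): 7 bp
  [64,73): 9 bp
  [73,80): 7 bp
  [80,89): 9 bp
  [89,95): 6 bp

[4,6,6,6,7,7,7,9,9,15,19]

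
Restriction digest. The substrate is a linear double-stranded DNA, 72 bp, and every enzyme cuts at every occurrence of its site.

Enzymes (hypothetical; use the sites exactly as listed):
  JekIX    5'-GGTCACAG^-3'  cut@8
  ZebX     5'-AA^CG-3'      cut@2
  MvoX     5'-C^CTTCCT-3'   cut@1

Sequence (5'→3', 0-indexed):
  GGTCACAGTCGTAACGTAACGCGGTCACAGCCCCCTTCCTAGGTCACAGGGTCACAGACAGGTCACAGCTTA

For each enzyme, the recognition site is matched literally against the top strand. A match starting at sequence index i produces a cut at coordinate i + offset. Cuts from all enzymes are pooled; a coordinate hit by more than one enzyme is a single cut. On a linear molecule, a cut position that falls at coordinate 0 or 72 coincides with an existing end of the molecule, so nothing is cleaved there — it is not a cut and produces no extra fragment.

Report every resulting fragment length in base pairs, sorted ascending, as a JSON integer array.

[4,4,5,6,8,8,11,11,15]

Per-enzyme occurrences:
  JekIX GGTCACAG/8: at [0, 22, 41, 49, 60] ⇒ [8, 30, 49, 57, 68]
  ZebX AACG/2: at [12, 17] ⇒ [14, 19]
  MvoX CCTTCCT/1: at [33] ⇒ [34]

Pooled cuts: [8, 14, 19, 30, 34, 49, 57, 68]

Fragment lengths:
  [0,8): 8 bp
  [8,14): 6 bp
  [14,19): 5 bp
  [19,30): 11 bp
  [30,34): 4 bp
  [34,49): 15 bp
  [49,57): 8 bp
  [57,68): 11 bp
  [68,72): 4 bp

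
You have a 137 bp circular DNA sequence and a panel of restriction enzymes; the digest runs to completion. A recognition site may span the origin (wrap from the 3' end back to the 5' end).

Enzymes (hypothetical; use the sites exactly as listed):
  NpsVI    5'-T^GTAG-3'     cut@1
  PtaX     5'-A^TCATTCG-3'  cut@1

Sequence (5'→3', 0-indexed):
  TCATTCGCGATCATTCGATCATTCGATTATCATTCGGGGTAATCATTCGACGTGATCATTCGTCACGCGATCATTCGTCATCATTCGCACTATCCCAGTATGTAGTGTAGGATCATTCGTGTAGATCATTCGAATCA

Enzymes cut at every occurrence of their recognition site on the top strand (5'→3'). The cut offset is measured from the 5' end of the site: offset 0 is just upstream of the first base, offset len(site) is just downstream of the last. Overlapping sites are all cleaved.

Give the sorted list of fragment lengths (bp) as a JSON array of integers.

[5,5,6,8,8,10,10,11,12,13,13,15,21]

Site scan:
  NpsVI (TGTAG, off=1): starts [100, 105, 119] → cuts [101, 106, 120]
  PtaX (ATCATTCG, off=1): starts [9, 17, 28, 41, 54, 69, 79, 111, 124, 136] → cuts [0, 10, 18, 29, 42, 55, 70, 80, 112, 125]

Pooled cuts: [0, 10, 18, 29, 42, 55, 70, 80, 101, 106, 112, 120, 125]

Fragment lengths:
  0→10: 10 bp
  10→18: 8 bp
  18→29: 11 bp
  29→42: 13 bp
  42→55: 13 bp
  55→70: 15 bp
  70→80: 10 bp
  80→101: 21 bp
  101→106: 5 bp
  106→112: 6 bp
  112→120: 8 bp
  120→125: 5 bp
  125→0 (wrap): 137-125+0 = 12 bp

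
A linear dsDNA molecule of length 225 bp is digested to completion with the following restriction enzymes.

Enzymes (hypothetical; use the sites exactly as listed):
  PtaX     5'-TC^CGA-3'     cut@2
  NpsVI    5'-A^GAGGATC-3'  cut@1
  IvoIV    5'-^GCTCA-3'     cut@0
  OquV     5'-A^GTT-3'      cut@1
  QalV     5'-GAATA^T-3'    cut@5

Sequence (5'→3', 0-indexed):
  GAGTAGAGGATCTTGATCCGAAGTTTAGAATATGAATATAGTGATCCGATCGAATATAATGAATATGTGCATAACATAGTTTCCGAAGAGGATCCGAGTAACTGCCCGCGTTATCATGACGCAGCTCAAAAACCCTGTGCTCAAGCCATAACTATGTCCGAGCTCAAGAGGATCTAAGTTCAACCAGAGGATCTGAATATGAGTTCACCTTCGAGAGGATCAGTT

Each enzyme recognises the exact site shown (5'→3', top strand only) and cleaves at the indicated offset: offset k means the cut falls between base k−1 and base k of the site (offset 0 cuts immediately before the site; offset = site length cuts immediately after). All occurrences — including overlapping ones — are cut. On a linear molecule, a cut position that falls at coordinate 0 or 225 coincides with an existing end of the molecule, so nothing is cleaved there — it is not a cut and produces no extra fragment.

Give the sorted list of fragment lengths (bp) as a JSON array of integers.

[3,3,3,4,4,5,5,6,6,7,8,8,9,9,10,10,10,12,13,13,13,15,20,29]

Scan for sites:
  PtaX (TCCGA, off=2): starts [16, 44, 81, 92, 156] → cuts [18, 46, 83, 94, 158]
  NpsVI (AGAGGATC, off=1): starts [4, 86, 166, 185, 213] → cuts [5, 87, 167, 186, 214]
  IvoIV (GCTCA, off=0): starts [123, 138, 161] → cuts [123, 138, 161]
  OquV (AGTT, off=1): starts [21, 77, 176, 201, 221] → cuts [22, 78, 177, 202, 222]
  QalV (GAATAT, off=5): starts [27, 33, 51, 60, 194] → cuts [32, 38, 56, 65, 199]

All cut coordinates (distinct, sorted): [5, 18, 22, 32, 38, 46, 56, 65, 78, 83, 87, 94, 123, 138, 158, 161, 167, 177, 186, 199, 202, 214, 222]

Fragments:
  [0,5): 5 bp
  [5,18): 13 bp
  [18,22): 4 bp
  [22,32): 10 bp
  [32,38): 6 bp
  [38,46): 8 bp
  [46,56): 10 bp
  [56,65): 9 bp
  [65,78): 13 bp
  [78,83): 5 bp
  [83,87): 4 bp
  [87,94): 7 bp
  [94,123): 29 bp
  [123,138): 15 bp
  [138,158): 20 bp
  [158,161): 3 bp
  [161,167): 6 bp
  [167,177): 10 bp
  [177,186): 9 bp
  [186,199): 13 bp
  [199,202): 3 bp
  [202,214): 12 bp
  [214,222): 8 bp
  [222,225): 3 bp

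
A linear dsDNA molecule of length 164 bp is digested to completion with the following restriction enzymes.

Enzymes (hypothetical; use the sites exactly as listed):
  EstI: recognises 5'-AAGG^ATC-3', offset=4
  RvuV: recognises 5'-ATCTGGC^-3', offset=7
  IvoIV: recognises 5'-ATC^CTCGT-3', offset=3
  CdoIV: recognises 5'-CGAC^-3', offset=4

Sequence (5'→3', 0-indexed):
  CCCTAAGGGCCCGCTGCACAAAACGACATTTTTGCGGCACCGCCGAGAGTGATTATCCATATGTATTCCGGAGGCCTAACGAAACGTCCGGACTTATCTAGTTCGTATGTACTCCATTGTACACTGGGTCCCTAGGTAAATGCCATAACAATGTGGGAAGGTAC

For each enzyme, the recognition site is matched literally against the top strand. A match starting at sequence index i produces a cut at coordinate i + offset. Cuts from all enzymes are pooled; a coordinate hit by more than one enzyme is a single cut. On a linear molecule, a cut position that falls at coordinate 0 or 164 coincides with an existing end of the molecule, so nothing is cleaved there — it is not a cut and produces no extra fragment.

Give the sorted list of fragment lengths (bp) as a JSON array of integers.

[27,137]

Scan for sites:
  EstI (AAGGATC, off=4): no sites
  RvuV (ATCTGGC, off=7): no sites
  IvoIV (ATCCTCGT, off=3): no sites
  CdoIV CGAC/4: at [23] ⇒ [27]

Pooled cuts: [27]

Fragment lengths:
  [0,27): 27 bp
  [27,164): 137 bp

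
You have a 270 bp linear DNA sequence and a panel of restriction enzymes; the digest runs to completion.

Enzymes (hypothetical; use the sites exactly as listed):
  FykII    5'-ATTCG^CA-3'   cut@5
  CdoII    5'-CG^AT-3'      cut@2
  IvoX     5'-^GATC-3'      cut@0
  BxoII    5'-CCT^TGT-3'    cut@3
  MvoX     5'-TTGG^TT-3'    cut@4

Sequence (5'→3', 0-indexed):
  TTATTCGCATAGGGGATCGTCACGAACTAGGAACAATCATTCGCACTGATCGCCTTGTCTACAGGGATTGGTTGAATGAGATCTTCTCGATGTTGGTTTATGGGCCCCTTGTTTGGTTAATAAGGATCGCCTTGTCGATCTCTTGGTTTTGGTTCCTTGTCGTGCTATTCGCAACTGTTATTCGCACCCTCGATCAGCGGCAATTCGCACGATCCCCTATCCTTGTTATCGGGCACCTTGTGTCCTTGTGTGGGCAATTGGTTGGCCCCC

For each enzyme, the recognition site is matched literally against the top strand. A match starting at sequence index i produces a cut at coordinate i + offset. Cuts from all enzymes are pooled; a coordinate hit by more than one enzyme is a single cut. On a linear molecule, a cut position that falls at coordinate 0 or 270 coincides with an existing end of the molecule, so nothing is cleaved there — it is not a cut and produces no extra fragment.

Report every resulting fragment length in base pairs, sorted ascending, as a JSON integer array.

[1,1,1,3,4,4,5,6,7,7,7,7,7,8,8,8,8,8,9,9,10,12,13,13,14,15,15,15,16,29]

Per-enzyme occurrences:
  FykII ATTCGCA/5: at [2, 38, 166, 179, 202] ⇒ [7, 43, 171, 184, 207]
  CdoII CGAT/2: at [87, 135, 190, 209] ⇒ [89, 137, 192, 211]
  IvoX GATC/0: at [14, 47, 79, 124, 136, 191, 210] ⇒ [14, 47, 79, 124, 136, 191, 210]
  BxoII CCTTGT/3: at [52, 106, 129, 154, 220, 235, 243] ⇒ [55, 109, 132, 157, 223, 238, 246]
  MvoX TTGGTT/4: at [67, 92, 112, 142, 148, 257] ⇒ [71, 96, 116, 146, 152, 261]

All cut coordinates (distinct, sorted): [7, 14, 43, 47, 55, 71, 79, 89, 96, 109, 116, 124, 132, 136, 137, 146, 152, 157, 171, 184, 191, 192, 207, 210, 211, 223, 238, 246, 261]

Fragments:
  [0,7): 7 bp
  [7,14): 7 bp
  [14,43): 29 bp
  [43,47): 4 bp
  [47,55): 8 bp
  [55,71): 16 bp
  [71,79): 8 bp
  [79,89): 10 bp
  [89,96): 7 bp
  [96,109): 13 bp
  [109,116): 7 bp
  [116,124): 8 bp
  [124,132): 8 bp
  [132,136): 4 bp
  [136,137): 1 bp
  [137,146): 9 bp
  [146,152): 6 bp
  [152,157): 5 bp
  [157,171): 14 bp
  [171,184): 13 bp
  [184,191): 7 bp
  [191,192): 1 bp
  [192,207): 15 bp
  [207,210): 3 bp
  [210,211): 1 bp
  [211,223): 12 bp
  [223,238): 15 bp
  [238,246): 8 bp
  [246,261): 15 bp
  [261,270): 9 bp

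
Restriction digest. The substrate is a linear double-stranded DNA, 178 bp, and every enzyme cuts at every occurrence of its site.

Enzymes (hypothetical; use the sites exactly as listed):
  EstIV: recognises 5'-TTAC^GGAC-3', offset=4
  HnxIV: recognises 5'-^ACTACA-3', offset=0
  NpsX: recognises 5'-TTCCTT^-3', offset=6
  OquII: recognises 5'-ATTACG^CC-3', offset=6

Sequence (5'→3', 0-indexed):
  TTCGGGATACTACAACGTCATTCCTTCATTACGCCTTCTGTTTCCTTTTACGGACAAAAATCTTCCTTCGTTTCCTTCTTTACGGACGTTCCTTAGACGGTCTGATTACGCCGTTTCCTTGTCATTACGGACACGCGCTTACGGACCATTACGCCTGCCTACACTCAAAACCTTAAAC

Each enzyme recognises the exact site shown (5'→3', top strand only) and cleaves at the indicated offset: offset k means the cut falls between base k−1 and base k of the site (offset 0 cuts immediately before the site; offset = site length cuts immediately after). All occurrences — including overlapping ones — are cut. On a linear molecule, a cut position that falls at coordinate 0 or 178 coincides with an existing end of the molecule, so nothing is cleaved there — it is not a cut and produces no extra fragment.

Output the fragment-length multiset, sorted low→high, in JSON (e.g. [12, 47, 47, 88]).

[4,6,7,8,8,9,10,11,11,14,14,16,17,18,25]

Site scan:
  EstIV TTACGGAC/4: at [47, 79, 124, 138] ⇒ [51, 83, 128, 142]
  HnxIV ACTACA/0: at [8] ⇒ [8]
  NpsX TTCCTT/6: at [20, 41, 62, 71, 88, 114] ⇒ [26, 47, 68, 77, 94, 120]
  OquII ATTACGCC/6: at [27, 104, 147] ⇒ [33, 110, 153]

Pooled cuts: [8, 26, 33, 47, 51, 68, 77, 83, 94, 110, 120, 128, 142, 153]

Fragment lengths:
  [0,8): 8 bp
  [8,26): 18 bp
  [26,33): 7 bp
  [33,47): 14 bp
  [47,51): 4 bp
  [51,68): 17 bp
  [68,77): 9 bp
  [77,83): 6 bp
  [83,94): 11 bp
  [94,110): 16 bp
  [110,120): 10 bp
  [120,128): 8 bp
  [128,142): 14 bp
  [142,153): 11 bp
  [153,178): 25 bp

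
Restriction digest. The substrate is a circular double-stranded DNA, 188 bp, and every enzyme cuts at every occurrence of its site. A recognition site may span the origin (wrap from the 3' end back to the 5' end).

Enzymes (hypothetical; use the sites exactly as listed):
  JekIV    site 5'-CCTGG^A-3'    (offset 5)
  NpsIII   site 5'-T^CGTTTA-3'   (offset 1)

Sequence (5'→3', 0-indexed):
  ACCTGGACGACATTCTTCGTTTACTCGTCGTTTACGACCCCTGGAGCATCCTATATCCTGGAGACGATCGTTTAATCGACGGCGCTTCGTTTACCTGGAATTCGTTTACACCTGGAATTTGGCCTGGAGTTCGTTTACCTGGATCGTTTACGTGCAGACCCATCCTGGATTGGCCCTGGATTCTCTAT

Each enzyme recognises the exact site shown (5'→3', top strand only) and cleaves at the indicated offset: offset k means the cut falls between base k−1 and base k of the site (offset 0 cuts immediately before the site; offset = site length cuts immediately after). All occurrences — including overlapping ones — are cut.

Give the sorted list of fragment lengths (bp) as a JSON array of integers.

[2,4,4,7,11,11,11,11,11,12,13,15,16,17,19,24]

Scan for sites:
  JekIV (CCTGGA, off=5): starts [1, 39, 56, 93, 110, 122, 137, 163, 174] → cuts [6, 44, 61, 98, 115, 127, 142, 168, 179]
  NpsIII (TCGTTTA, off=1): starts [16, 27, 67, 86, 101, 130, 143] → cuts [17, 28, 68, 87, 102, 131, 144]

Pooled cuts: [6, 17, 28, 44, 61, 68, 87, 98, 102, 115, 127, 131, 142, 144, 168, 179]

Fragment lengths:
  6→17: 11 bp
  17→28: 11 bp
  28→44: 16 bp
  44→61: 17 bp
  61→68: 7 bp
  68→87: 19 bp
  87→98: 11 bp
  98→102: 4 bp
  102→115: 13 bp
  115→127: 12 bp
  127→131: 4 bp
  131→142: 11 bp
  142→144: 2 bp
  144→168: 24 bp
  168→179: 11 bp
  179→6 (wrap): 188-179+6 = 15 bp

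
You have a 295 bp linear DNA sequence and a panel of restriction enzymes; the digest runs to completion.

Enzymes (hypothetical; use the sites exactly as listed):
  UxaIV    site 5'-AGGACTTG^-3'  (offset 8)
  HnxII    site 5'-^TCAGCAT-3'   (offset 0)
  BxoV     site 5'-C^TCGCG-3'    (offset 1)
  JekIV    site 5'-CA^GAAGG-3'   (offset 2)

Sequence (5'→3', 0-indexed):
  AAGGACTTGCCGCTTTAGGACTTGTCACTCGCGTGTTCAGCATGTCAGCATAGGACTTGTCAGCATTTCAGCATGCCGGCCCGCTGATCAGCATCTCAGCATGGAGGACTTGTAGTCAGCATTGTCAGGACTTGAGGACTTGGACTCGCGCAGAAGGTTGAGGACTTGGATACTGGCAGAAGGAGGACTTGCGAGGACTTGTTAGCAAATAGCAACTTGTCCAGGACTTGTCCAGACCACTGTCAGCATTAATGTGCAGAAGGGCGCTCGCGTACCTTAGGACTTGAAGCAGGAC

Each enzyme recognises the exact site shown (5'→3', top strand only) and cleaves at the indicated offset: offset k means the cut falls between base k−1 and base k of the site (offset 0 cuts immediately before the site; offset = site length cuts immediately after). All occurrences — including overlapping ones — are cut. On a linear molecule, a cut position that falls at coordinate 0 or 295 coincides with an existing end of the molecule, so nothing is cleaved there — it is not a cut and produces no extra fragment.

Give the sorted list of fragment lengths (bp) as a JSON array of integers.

[3,3,4,7,8,8,8,8,8,9,9,9,10,10,12,13,15,15,16,16,17,19,19,20,29]

Scan for sites:
  UxaIV (AGGACTTG, off=8): starts [1, 16, 51, 104, 126, 134, 160, 183, 193, 222, 278] → cuts [9, 24, 59, 112, 134, 142, 168, 191, 201, 230, 286]
  HnxII (TCAGCAT, off=0): starts [36, 44, 59, 67, 87, 95, 115, 242] → cuts [36, 44, 59, 67, 87, 95, 115, 242]
  BxoV (CTCGCG, off=1): starts [27, 144, 266] → cuts [28, 145, 267]
  JekIV (CAGAAGG, off=2): starts [150, 176, 256] → cuts [152, 178, 258]

Pooled cuts: [9, 24, 28, 36, 44, 59, 67, 87, 95, 112, 115, 134, 142, 145, 152, 168, 178, 191, 201, 230, 242, 258, 267, 286]

Fragments:
  [0,9): 9 bp
  [9,24): 15 bp
  [24,28): 4 bp
  [28,36): 8 bp
  [36,44): 8 bp
  [44,59): 15 bp
  [59,67): 8 bp
  [67,87): 20 bp
  [87,95): 8 bp
  [95,112): 17 bp
  [112,115): 3 bp
  [115,134): 19 bp
  [134,142): 8 bp
  [142,145): 3 bp
  [145,152): 7 bp
  [152,168): 16 bp
  [168,178): 10 bp
  [178,191): 13 bp
  [191,201): 10 bp
  [201,230): 29 bp
  [230,242): 12 bp
  [242,258): 16 bp
  [258,267): 9 bp
  [267,286): 19 bp
  [286,295): 9 bp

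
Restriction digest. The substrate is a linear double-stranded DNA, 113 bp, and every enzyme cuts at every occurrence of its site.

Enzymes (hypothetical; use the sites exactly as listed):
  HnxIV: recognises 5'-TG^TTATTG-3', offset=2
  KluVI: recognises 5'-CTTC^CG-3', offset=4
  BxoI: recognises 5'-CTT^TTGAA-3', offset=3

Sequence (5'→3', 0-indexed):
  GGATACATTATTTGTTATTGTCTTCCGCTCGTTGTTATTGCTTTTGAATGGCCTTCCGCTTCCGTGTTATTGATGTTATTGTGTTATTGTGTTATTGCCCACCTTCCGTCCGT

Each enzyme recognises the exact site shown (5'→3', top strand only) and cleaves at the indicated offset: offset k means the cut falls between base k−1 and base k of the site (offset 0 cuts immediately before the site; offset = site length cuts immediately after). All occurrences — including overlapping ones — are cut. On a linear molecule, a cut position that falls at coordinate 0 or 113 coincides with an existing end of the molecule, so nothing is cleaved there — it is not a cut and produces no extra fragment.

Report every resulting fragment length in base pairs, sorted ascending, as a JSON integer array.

[4,6,7,8,8,9,9,9,11,13,14,15]

Per-enzyme occurrences:
  HnxIV TGTTATTG/2: at [12, 32, 64, 73, 81, 89] ⇒ [14, 34, 66, 75, 83, 91]
  KluVI CTTCCG/4: at [21, 52, 58, 102] ⇒ [25, 56, 62, 106]
  BxoI CTTTTGAA/3: at [40] ⇒ [43]

Pooled cuts: [14, 25, 34, 43, 56, 62, 66, 75, 83, 91, 106]

Fragment lengths:
  [0,14): 14 bp
  [14,25): 11 bp
  [25,34): 9 bp
  [34,43): 9 bp
  [43,56): 13 bp
  [56,62): 6 bp
  [62,66): 4 bp
  [66,75): 9 bp
  [75,83): 8 bp
  [83,91): 8 bp
  [91,106): 15 bp
  [106,113): 7 bp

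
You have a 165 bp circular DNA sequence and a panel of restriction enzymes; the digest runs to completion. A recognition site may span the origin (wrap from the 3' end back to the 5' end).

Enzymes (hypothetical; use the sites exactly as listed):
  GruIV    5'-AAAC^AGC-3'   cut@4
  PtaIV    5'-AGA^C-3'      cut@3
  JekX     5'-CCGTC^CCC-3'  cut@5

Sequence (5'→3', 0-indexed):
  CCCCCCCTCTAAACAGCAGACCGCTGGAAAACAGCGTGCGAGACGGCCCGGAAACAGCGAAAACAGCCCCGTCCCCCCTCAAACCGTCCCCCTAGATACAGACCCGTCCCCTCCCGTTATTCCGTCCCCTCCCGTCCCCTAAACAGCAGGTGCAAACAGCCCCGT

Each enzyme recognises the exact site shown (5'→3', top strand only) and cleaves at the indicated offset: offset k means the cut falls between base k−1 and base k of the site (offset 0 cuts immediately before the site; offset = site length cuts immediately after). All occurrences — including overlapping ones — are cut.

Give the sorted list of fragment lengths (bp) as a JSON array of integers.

[6,6,8,9,9,9,10,11,12,12,13,13,14,15,18]

Per-enzyme occurrences:
  GruIV (AAACAGC, off=4): starts [10, 28, 51, 60, 140, 153] → cuts [14, 32, 55, 64, 144, 157]
  PtaIV (AGAC, off=3): starts [17, 40, 99] → cuts [20, 43, 102]
  JekX (CCGTCCCC, off=5): starts [68, 83, 103, 121, 131, 161] → cuts [1, 73, 88, 108, 126, 136]

Pooled cuts: [1, 14, 20, 32, 43, 55, 64, 73, 88, 102, 108, 126, 136, 144, 157]

Fragments:
  1→14: 13 bp
  14→20: 6 bp
  20→32: 12 bp
  32→43: 11 bp
  43→55: 12 bp
  55→64: 9 bp
  64→73: 9 bp
  73→88: 15 bp
  88→102: 14 bp
  102→108: 6 bp
  108→126: 18 bp
  126→136: 10 bp
  136→144: 8 bp
  144→157: 13 bp
  157→1 (wrap): 165-157+1 = 9 bp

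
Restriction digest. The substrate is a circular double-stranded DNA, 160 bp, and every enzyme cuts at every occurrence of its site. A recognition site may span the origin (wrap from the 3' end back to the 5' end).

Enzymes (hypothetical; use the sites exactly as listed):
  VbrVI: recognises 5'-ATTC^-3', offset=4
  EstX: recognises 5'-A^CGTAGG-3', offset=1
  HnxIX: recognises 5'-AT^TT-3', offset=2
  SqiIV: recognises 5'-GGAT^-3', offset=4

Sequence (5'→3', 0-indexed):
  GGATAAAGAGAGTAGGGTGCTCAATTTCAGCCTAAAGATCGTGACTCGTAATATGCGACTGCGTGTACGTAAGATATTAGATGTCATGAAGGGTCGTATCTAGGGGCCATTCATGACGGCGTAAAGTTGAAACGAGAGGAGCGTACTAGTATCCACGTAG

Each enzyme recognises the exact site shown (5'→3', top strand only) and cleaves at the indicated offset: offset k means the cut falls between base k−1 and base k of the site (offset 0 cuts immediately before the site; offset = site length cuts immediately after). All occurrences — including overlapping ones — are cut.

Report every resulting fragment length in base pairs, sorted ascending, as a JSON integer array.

Site scan:
  VbrVI ATTC/4: at [108] ⇒ [112]
  EstX ACGTAGG/1: at [154] ⇒ [155]
  HnxIX ATTT/2: at [23] ⇒ [25]
  SqiIV GGAT/4: at [0] ⇒ [4]

All cut coordinates (distinct, sorted): [4, 25, 112, 155]

Fragment lengths:
  4→25: 21 bp
  25→112: 87 bp
  112→155: 43 bp
  155→4 (wrap): 160-155+4 = 9 bp

[9,21,43,87]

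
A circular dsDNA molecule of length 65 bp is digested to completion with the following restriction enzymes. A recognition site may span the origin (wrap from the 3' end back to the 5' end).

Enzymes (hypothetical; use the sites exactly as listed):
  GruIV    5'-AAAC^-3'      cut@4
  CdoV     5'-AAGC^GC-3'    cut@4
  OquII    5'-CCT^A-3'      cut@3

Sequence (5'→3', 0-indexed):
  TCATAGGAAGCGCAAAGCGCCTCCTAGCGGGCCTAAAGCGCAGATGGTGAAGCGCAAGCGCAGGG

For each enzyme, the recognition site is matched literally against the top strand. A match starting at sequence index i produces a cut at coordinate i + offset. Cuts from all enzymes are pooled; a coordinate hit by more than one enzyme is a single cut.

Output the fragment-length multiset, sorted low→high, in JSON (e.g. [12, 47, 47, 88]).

Site scan:
  GruIV (AAAC, off=4): no sites
  CdoV AAGCGC/4: at [7, 14, 35, 49, 55] ⇒ [11, 18, 39, 53, 59]
  OquII CCTA/3: at [22, 31] ⇒ [25, 34]

All cut coordinates (distinct, sorted): [11, 18, 25, 34, 39, 53, 59]

Fragments:
  11→18: 7 bp
  18→25: 7 bp
  25→34: 9 bp
  34→39: 5 bp
  39→53: 14 bp
  53→59: 6 bp
  59→11 (wrap): 65-59+11 = 17 bp

[5,6,7,7,9,14,17]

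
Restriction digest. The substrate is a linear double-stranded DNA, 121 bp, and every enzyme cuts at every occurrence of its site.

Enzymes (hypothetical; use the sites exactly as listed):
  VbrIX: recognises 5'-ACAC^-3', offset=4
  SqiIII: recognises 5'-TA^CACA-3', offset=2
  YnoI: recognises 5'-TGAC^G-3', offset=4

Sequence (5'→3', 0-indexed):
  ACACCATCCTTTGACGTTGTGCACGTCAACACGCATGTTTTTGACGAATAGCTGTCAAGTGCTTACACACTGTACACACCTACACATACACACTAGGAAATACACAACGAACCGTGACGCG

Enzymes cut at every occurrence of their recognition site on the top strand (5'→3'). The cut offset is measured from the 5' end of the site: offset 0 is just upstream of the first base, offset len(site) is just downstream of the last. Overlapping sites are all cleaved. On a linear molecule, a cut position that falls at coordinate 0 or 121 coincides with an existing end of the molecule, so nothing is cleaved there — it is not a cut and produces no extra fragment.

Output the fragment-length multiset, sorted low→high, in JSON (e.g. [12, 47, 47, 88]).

Site scan:
  VbrIX ACAC/4: at [0, 28, 64, 66, 73, 75, 81, 87, 89, 101] ⇒ [4, 32, 68, 70, 77, 79, 85, 91, 93, 105]
  SqiIII TACACA/2: at [63, 72, 80, 86, 100] ⇒ [65, 74, 82, 88, 102]
  YnoI TGACG/4: at [11, 41, 114] ⇒ [15, 45, 118]

Pooled cuts: [4, 15, 32, 45, 65, 68, 70, 74, 77, 79, 82, 85, 88, 91, 93, 102, 105, 118]

Fragment lengths:
  [0,4): 4 bp
  [4,15): 11 bp
  [15,32): 17 bp
  [32,45): 13 bp
  [45,65): 20 bp
  [65,68): 3 bp
  [68,70): 2 bp
  [70,74): 4 bp
  [74,77): 3 bp
  [77,79): 2 bp
  [79,82): 3 bp
  [82,85): 3 bp
  [85,88): 3 bp
  [88,91): 3 bp
  [91,93): 2 bp
  [93,102): 9 bp
  [102,105): 3 bp
  [105,118): 13 bp
  [118,121): 3 bp

[2,2,2,3,3,3,3,3,3,3,3,4,4,9,11,13,13,17,20]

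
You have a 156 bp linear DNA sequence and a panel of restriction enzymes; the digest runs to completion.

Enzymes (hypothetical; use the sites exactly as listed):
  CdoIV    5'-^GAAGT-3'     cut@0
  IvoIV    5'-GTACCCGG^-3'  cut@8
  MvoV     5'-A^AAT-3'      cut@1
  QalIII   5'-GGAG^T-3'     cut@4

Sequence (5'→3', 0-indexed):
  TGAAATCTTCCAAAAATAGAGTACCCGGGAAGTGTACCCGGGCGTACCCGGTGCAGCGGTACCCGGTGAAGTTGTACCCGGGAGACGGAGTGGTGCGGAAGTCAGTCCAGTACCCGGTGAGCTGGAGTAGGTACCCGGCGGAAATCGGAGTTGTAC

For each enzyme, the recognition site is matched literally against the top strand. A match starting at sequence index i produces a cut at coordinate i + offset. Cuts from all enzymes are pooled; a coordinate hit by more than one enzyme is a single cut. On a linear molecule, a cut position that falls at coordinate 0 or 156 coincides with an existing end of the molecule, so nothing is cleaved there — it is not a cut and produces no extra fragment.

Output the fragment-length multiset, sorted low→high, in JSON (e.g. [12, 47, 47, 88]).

[1,3,4,6,7,8,9,10,10,11,11,13,14,14,15,20]

Site scan:
  CdoIV (GAAGT, off=0): starts [28, 67, 97] → cuts [28, 67, 97]
  IvoIV (GTACCCGG, off=8): starts [20, 33, 43, 58, 73, 109, 130] → cuts [28, 41, 51, 66, 81, 117, 138]
  MvoV (AAAT, off=1): starts [2, 13, 141] → cuts [3, 14, 142]
  QalIII (GGAGT, off=4): starts [86, 123, 146] → cuts [90, 127, 150]

All cut coordinates (distinct, sorted): [3, 14, 28, 41, 51, 66, 67, 81, 90, 97, 117, 127, 138, 142, 150]

Fragments:
  [0,3): 3 bp
  [3,14): 11 bp
  [14,28): 14 bp
  [28,41): 13 bp
  [41,51): 10 bp
  [51,66): 15 bp
  [66,67): 1 bp
  [67,81): 14 bp
  [81,90): 9 bp
  [90,97): 7 bp
  [97,117): 20 bp
  [117,127): 10 bp
  [127,138): 11 bp
  [138,142): 4 bp
  [142,150): 8 bp
  [150,156): 6 bp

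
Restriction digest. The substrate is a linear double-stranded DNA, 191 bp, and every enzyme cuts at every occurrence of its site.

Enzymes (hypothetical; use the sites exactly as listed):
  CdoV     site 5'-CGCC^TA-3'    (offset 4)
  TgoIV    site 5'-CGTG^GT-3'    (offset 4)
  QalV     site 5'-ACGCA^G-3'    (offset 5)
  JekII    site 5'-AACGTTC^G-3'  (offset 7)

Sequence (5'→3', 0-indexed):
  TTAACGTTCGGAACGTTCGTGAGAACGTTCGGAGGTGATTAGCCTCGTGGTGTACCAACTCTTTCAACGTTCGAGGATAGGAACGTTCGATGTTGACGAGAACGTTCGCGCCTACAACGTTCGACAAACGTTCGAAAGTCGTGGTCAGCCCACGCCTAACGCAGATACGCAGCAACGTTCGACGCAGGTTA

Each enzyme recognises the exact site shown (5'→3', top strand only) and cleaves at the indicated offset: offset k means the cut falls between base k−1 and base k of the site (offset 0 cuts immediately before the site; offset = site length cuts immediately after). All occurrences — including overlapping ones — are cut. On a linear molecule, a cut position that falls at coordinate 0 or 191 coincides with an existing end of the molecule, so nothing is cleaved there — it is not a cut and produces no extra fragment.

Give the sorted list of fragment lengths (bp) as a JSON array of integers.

[5,5,6,7,8,9,9,9,10,10,11,12,13,16,19,19,23]

Per-enzyme occurrences:
  CdoV CGCCTA/4: at [108, 152] ⇒ [112, 156]
  TgoIV CGTGGT/4: at [45, 139] ⇒ [49, 143]
  QalV ACGCAG/5: at [158, 166, 181] ⇒ [163, 171, 186]
  JekII AACGTTCG/7: at [2, 11, 23, 65, 81, 100, 115, 126, 173] ⇒ [9, 18, 30, 72, 88, 107, 122, 133, 180]

Pooled cuts: [9, 18, 30, 49, 72, 88, 107, 112, 122, 133, 143, 156, 163, 171, 180, 186]

Fragment lengths:
  [0,9): 9 bp
  [9,18): 9 bp
  [18,30): 12 bp
  [30,49): 19 bp
  [49,72): 23 bp
  [72,88): 16 bp
  [88,107): 19 bp
  [107,112): 5 bp
  [112,122): 10 bp
  [122,133): 11 bp
  [133,143): 10 bp
  [143,156): 13 bp
  [156,163): 7 bp
  [163,171): 8 bp
  [171,180): 9 bp
  [180,186): 6 bp
  [186,191): 5 bp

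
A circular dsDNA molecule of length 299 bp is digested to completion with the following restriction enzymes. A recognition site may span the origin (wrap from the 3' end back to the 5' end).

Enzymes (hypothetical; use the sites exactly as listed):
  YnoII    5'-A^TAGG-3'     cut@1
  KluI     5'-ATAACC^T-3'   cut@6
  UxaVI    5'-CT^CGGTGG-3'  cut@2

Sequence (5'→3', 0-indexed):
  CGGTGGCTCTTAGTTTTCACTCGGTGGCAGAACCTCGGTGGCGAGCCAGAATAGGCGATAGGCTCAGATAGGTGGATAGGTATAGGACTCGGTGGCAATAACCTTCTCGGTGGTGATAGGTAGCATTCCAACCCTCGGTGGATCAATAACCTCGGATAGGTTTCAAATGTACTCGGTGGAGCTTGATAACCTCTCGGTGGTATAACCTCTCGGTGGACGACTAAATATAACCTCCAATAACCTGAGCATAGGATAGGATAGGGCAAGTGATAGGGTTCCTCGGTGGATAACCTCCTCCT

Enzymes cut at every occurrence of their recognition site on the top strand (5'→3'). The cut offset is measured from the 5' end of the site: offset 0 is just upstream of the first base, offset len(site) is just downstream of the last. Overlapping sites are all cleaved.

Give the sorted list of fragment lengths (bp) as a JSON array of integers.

Scan for sites:
  YnoII (ATAGG, off=1): starts [50, 57, 67, 75, 81, 115, 155, 247, 252, 257, 269] → cuts [51, 58, 68, 76, 82, 116, 156, 248, 253, 258, 270]
  KluI (ATAACCT, off=6): starts [97, 145, 185, 201, 226, 236, 286] → cuts [103, 151, 191, 207, 232, 242, 292]
  UxaVI (CTCGGTGG, off=2): starts [19, 33, 87, 105, 133, 171, 192, 208, 278, 297] → cuts [0, 21, 35, 89, 107, 135, 173, 194, 210, 280]

All cut coordinates (distinct, sorted): [0, 21, 35, 51, 58, 68, 76, 82, 89, 103, 107, 116, 135, 151, 156, 173, 191, 194, 207, 210, 232, 242, 248, 253, 258, 270, 280, 292]

Fragment lengths:
  0→21: 21 bp
  21→35: 14 bp
  35→51: 16 bp
  51→58: 7 bp
  58→68: 10 bp
  68→76: 8 bp
  76→82: 6 bp
  82→89: 7 bp
  89→103: 14 bp
  103→107: 4 bp
  107→116: 9 bp
  116→135: 19 bp
  135→151: 16 bp
  151→156: 5 bp
  156→173: 17 bp
  173→191: 18 bp
  191→194: 3 bp
  194→207: 13 bp
  207→210: 3 bp
  210→232: 22 bp
  232→242: 10 bp
  242→248: 6 bp
  248→253: 5 bp
  253→258: 5 bp
  258→270: 12 bp
  270→280: 10 bp
  280→292: 12 bp
  292→0 (wrap): 299-292+0 = 7 bp

[3,3,4,5,5,5,6,6,7,7,7,8,9,10,10,10,12,12,13,14,14,16,16,17,18,19,21,22]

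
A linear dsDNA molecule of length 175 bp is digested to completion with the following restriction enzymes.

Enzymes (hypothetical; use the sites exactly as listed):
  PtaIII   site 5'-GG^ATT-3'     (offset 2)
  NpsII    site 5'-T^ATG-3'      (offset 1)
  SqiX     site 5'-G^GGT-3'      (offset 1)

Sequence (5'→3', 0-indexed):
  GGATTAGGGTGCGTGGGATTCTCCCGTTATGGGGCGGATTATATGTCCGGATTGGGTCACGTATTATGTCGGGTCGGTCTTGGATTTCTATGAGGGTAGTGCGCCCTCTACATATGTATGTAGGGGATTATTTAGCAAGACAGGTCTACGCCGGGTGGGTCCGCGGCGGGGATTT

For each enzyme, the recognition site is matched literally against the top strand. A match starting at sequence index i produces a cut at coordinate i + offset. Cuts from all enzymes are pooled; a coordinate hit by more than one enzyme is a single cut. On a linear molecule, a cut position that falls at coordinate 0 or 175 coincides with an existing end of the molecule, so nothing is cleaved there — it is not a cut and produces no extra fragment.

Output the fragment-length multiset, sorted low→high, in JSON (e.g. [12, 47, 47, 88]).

Scan for sites:
  PtaIII (GGATT, off=2): starts [0, 15, 35, 48, 81, 124, 169] → cuts [2, 17, 37, 50, 83, 126, 171]
  NpsII (TATG, off=1): starts [27, 41, 64, 88, 112, 116] → cuts [28, 42, 65, 89, 113, 117]
  SqiX (GGGT, off=1): starts [6, 53, 70, 93, 152, 156] → cuts [7, 54, 71, 94, 153, 157]

All cut coordinates (distinct, sorted): [2, 7, 17, 28, 37, 42, 50, 54, 65, 71, 83, 89, 94, 113, 117, 126, 153, 157, 171]

Fragment lengths:
  [0,2): 2 bp
  [2,7): 5 bp
  [7,17): 10 bp
  [17,28): 11 bp
  [28,37): 9 bp
  [37,42): 5 bp
  [42,50): 8 bp
  [50,54): 4 bp
  [54,65): 11 bp
  [65,71): 6 bp
  [71,83): 12 bp
  [83,89): 6 bp
  [89,94): 5 bp
  [94,113): 19 bp
  [113,117): 4 bp
  [117,126): 9 bp
  [126,153): 27 bp
  [153,157): 4 bp
  [157,171): 14 bp
  [171,175): 4 bp

[2,4,4,4,4,5,5,5,6,6,8,9,9,10,11,11,12,14,19,27]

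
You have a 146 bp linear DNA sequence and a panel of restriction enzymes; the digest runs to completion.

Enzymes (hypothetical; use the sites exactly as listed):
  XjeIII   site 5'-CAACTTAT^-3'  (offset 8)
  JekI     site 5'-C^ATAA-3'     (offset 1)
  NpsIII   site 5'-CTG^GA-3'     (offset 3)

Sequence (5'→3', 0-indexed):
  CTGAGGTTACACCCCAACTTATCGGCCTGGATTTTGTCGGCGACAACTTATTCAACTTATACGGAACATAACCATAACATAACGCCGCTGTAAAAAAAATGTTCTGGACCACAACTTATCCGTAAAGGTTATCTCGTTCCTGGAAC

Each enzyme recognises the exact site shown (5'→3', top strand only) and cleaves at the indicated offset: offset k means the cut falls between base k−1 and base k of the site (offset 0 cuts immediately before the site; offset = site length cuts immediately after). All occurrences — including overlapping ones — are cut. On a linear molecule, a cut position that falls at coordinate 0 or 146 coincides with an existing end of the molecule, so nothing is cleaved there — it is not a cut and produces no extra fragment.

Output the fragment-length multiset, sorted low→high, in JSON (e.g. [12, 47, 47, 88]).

[4,5,6,7,7,9,13,22,22,23,28]

Per-enzyme occurrences:
  XjeIII CAACTTAT/8: at [14, 43, 52, 111] ⇒ [22, 51, 60, 119]
  JekI CATAA/1: at [66, 72, 77] ⇒ [67, 73, 78]
  NpsIII CTGGA/3: at [26, 103, 139] ⇒ [29, 106, 142]

Pooled cuts: [22, 29, 51, 60, 67, 73, 78, 106, 119, 142]

Fragment lengths:
  [0,22): 22 bp
  [22,29): 7 bp
  [29,51): 22 bp
  [51,60): 9 bp
  [60,67): 7 bp
  [67,73): 6 bp
  [73,78): 5 bp
  [78,106): 28 bp
  [106,119): 13 bp
  [119,142): 23 bp
  [142,146): 4 bp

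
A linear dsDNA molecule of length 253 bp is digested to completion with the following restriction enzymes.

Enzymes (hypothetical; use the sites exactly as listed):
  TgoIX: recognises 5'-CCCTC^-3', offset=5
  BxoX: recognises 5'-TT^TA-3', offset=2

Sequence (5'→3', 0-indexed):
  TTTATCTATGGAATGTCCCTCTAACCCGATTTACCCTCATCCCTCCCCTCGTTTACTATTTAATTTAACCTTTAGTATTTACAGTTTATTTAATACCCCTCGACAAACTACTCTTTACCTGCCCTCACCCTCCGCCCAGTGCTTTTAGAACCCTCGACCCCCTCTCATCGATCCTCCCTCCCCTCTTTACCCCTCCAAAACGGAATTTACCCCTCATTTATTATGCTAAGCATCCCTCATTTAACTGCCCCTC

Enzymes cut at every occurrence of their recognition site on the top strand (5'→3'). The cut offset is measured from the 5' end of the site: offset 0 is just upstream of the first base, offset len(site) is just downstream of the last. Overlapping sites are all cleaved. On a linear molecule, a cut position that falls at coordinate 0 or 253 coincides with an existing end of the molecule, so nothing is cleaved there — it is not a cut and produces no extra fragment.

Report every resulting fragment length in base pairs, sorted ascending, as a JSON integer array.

[2,2,3,3,3,4,5,5,5,6,7,7,7,7,7,7,8,8,9,10,10,11,11,12,12,13,14,16,19,20]

Scan for sites:
  TgoIX (CCCTC, off=5): starts [16, 33, 40, 45, 96, 121, 127, 150, 159, 175, 180, 190, 210, 233, 248] → cuts [21, 38, 45, 50, 101, 126, 132, 155, 164, 180, 185, 195, 215, 238] (position 253 is a terminus of the linear molecule — no cut)
  BxoX (TTTA, off=2): starts [0, 29, 51, 58, 63, 70, 77, 84, 88, 113, 143, 185, 205, 216, 239] → cuts [2, 31, 53, 60, 65, 72, 79, 86, 90, 115, 145, 187, 207, 218, 241]

All cut coordinates (distinct, sorted): [2, 21, 31, 38, 45, 50, 53, 60, 65, 72, 79, 86, 90, 101, 115, 126, 132, 145, 155, 164, 180, 185, 187, 195, 207, 215, 218, 238, 241]

Fragment lengths:
  [0,2): 2 bp
  [2,21): 19 bp
  [21,31): 10 bp
  [31,38): 7 bp
  [38,45): 7 bp
  [45,50): 5 bp
  [50,53): 3 bp
  [53,60): 7 bp
  [60,65): 5 bp
  [65,72): 7 bp
  [72,79): 7 bp
  [79,86): 7 bp
  [86,90): 4 bp
  [90,101): 11 bp
  [101,115): 14 bp
  [115,126): 11 bp
  [126,132): 6 bp
  [132,145): 13 bp
  [145,155): 10 bp
  [155,164): 9 bp
  [164,180): 16 bp
  [180,185): 5 bp
  [185,187): 2 bp
  [187,195): 8 bp
  [195,207): 12 bp
  [207,215): 8 bp
  [215,218): 3 bp
  [218,238): 20 bp
  [238,241): 3 bp
  [241,253): 12 bp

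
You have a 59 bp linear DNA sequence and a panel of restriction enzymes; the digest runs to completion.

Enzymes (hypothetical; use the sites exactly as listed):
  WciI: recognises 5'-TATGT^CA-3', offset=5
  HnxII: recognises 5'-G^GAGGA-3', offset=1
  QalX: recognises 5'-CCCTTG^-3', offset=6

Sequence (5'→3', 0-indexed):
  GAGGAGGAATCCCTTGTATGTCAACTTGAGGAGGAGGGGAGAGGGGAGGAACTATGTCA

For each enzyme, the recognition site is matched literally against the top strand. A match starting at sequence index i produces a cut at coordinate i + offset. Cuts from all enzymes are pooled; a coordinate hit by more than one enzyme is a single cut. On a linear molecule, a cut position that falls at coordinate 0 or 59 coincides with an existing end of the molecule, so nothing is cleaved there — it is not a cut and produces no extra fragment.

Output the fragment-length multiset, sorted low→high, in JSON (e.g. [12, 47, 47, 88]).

Per-enzyme occurrences:
  WciI (TATGTCA, off=5): starts [16, 52] → cuts [21, 57]
  HnxII (GGAGGA, off=1): starts [2, 29, 44] → cuts [3, 30, 45]
  QalX (CCCTTG, off=6): starts [10] → cuts [16]

Pooled cuts: [3, 16, 21, 30, 45, 57]

Fragments:
  [0,3): 3 bp
  [3,16): 13 bp
  [16,21): 5 bp
  [21,30): 9 bp
  [30,45): 15 bp
  [45,57): 12 bp
  [57,59): 2 bp

[2,3,5,9,12,13,15]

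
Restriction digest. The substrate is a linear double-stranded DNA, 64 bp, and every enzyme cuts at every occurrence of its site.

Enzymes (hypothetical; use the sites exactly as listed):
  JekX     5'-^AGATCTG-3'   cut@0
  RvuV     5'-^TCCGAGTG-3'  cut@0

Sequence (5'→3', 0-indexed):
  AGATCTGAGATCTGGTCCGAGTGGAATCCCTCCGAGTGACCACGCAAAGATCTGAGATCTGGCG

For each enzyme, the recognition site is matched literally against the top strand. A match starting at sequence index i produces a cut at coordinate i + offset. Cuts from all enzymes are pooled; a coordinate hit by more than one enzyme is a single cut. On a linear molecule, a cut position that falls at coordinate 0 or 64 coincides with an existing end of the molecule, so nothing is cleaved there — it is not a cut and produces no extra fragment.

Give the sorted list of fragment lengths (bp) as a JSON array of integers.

[7,7,8,10,15,17]

Scan for sites:
  JekX (AGATCTG, off=0): starts [0, 7, 47, 54] → cuts [7, 47, 54] (position 0 is a terminus of the linear molecule — no cut)
  RvuV (TCCGAGTG, off=0): starts [15, 30] → cuts [15, 30]

Pooled cuts: [7, 15, 30, 47, 54]

Fragment lengths:
  [0,7): 7 bp
  [7,15): 8 bp
  [15,30): 15 bp
  [30,47): 17 bp
  [47,54): 7 bp
  [54,64): 10 bp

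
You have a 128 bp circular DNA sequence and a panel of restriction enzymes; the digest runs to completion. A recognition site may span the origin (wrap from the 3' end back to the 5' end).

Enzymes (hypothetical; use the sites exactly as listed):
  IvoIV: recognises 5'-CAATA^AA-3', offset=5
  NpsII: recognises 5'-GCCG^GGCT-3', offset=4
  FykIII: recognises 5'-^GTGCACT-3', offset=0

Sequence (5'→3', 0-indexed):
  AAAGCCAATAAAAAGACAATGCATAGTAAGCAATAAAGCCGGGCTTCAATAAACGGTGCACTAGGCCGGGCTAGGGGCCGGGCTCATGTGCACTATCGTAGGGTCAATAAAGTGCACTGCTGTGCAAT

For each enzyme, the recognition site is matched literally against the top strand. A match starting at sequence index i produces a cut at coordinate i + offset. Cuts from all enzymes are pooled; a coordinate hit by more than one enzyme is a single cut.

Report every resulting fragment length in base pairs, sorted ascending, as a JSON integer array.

[2,4,6,7,9,10,12,13,18,22,25]

Per-enzyme occurrences:
  IvoIV (CAATAAA, off=5): starts [5, 30, 46, 104, 124] → cuts [1, 10, 35, 51, 109]
  NpsII (GCCGGGCT, off=4): starts [37, 64, 76] → cuts [41, 68, 80]
  FykIII (GTGCACT, off=0): starts [55, 87, 111] → cuts [55, 87, 111]

All cut coordinates (distinct, sorted): [1, 10, 35, 41, 51, 55, 68, 80, 87, 109, 111]

Fragments:
  1→10: 9 bp
  10→35: 25 bp
  35→41: 6 bp
  41→51: 10 bp
  51→55: 4 bp
  55→68: 13 bp
  68→80: 12 bp
  80→87: 7 bp
  87→109: 22 bp
  109→111: 2 bp
  111→1 (wrap): 128-111+1 = 18 bp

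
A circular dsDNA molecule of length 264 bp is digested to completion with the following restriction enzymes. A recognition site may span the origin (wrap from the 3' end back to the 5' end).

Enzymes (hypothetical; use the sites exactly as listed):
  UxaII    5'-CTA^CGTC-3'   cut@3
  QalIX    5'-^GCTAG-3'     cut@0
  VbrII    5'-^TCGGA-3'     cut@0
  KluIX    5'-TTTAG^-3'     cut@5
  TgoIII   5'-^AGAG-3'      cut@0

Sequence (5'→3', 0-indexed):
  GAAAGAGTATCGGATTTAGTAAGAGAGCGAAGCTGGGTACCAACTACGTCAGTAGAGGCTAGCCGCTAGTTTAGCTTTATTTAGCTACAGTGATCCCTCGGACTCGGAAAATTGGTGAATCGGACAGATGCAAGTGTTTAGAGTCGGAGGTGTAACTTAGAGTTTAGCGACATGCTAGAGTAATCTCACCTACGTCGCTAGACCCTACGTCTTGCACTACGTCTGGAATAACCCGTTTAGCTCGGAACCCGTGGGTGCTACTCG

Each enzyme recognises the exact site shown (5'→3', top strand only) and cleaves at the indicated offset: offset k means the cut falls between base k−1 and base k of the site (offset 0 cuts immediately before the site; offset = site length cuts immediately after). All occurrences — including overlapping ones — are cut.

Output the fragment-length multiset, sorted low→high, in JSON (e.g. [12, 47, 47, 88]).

Site scan:
  UxaII (CTACGTC, off=3): starts [43, 189, 204, 216] → cuts [46, 192, 207, 219]
  QalIX (GCTAG, off=0): starts [57, 64, 173, 196] → cuts [57, 64, 173, 196]
  VbrII (TCGGA, off=0): starts [9, 97, 103, 119, 143, 241, 261] → cuts [9, 97, 103, 119, 143, 241, 261]
  KluIX (TTTAG, off=5): starts [14, 69, 79, 136, 162, 235] → cuts [19, 74, 84, 141, 167, 240]
  TgoIII (AGAG, off=0): starts [3, 21, 23, 53, 139, 158, 176] → cuts [3, 21, 23, 53, 139, 158, 176]

Pooled cuts: [3, 9, 19, 21, 23, 46, 53, 57, 64, 74, 84, 97, 103, 119, 139, 141, 143, 158, 167, 173, 176, 192, 196, 207, 219, 240, 241, 261]

Fragments:
  3→9: 6 bp
  9→19: 10 bp
  19→21: 2 bp
  21→23: 2 bp
  23→46: 23 bp
  46→53: 7 bp
  53→57: 4 bp
  57→64: 7 bp
  64→74: 10 bp
  74→84: 10 bp
  84→97: 13 bp
  97→103: 6 bp
  103→119: 16 bp
  119→139: 20 bp
  139→141: 2 bp
  141→143: 2 bp
  143→158: 15 bp
  158→167: 9 bp
  167→173: 6 bp
  173→176: 3 bp
  176→192: 16 bp
  192→196: 4 bp
  196→207: 11 bp
  207→219: 12 bp
  219→240: 21 bp
  240→241: 1 bp
  241→261: 20 bp
  261→3 (wrap): 264-261+3 = 6 bp

[1,2,2,2,2,3,4,4,6,6,6,6,7,7,9,10,10,10,11,12,13,15,16,16,20,20,21,23]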